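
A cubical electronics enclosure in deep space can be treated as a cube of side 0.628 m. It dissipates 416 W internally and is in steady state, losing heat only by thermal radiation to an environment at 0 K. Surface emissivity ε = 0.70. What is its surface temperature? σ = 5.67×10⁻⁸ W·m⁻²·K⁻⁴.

T ≈ 258 K

Steady state: internal power = radiated power, P = εσA T⁴.
Radiating area A = 6L² = 2.366 m².
T⁴ = P/(εσA) = 416/(0.70·5.67×10⁻⁸·2.366) = 4.429×10⁹ K⁴.
T = (4.429×10⁹)^(1/4).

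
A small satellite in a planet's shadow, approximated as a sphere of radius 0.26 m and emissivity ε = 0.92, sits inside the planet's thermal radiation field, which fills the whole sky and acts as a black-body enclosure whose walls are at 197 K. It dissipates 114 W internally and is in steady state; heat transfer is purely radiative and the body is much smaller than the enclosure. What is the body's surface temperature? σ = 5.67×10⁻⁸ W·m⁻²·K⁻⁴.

T ≈ 253 K

For a small grey body in a large enclosure, net radiated power = εσA(T⁴ − T_w⁴).
Steady state: P = εσA(T⁴ − T_w⁴) with A = 4πr² = 0.8495 m².
T⁴ = P/(εσA) + T_w⁴ = 114/(0.92·5.67×10⁻⁸·0.8495) + (197)⁴
    = 2.573×10⁹ + 1.506×10⁹ = 4.079×10⁹ K⁴.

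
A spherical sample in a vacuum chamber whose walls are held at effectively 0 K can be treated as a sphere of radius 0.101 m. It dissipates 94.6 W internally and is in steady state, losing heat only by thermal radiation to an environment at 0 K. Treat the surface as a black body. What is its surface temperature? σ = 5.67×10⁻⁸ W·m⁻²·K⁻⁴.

T ≈ 338 K

Steady state: internal power = radiated power, P = εσA T⁴.
Radiating area A = 4πr² = 0.1282 m².
T⁴ = P/(εσA) = 94.6/(1.0·5.67×10⁻⁸·0.1282) = 1.302×10¹⁰ K⁴.
T = (1.302×10¹⁰)^(1/4).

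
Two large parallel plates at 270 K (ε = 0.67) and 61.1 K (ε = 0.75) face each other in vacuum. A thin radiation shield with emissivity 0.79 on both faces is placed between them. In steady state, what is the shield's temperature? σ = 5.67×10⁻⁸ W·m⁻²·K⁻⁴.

In steady state the net flux on the hot side equals that on the cold side.
σ(T₁⁴−T_s⁴)/D₁ = σ(T_s⁴−T₂⁴)/D₂, with D₁ = 1/ε₁+1/ε_s−1 = 1.758, D₂ = 1/ε_s+1/ε₂−1 = 1.599.
Solve for T_s⁴: T_s⁴ = (D₂·T₁⁴ + D₁·T₂⁴)/(D₁+D₂) = 2.539×10⁹ K⁴.

T_s ≈ 224 K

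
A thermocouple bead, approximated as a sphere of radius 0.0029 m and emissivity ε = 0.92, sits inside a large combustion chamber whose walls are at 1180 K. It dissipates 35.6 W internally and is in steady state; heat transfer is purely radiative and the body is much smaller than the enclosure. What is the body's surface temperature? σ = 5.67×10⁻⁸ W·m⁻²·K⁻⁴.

For a small grey body in a large enclosure, net radiated power = εσA(T⁴ − T_w⁴).
Steady state: P = εσA(T⁴ − T_w⁴) with A = 4πr² = 1.057×10⁻⁴ m².
T⁴ = P/(εσA) + T_w⁴ = 35.6/(0.92·5.67×10⁻⁸·1.057×10⁻⁴) + (1180)⁴
    = 6.458×10¹² + 1.939×10¹² = 8.396×10¹² K⁴.

T ≈ 1700 K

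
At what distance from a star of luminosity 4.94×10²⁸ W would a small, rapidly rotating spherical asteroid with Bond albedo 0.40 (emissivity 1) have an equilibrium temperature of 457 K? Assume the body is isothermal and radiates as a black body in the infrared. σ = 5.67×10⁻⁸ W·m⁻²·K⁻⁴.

d ≈ 4.88×10¹¹ m

For an isothermal black-emitting sphere, (1−a)S·πr² = σ·4πr²·T⁴ ⇒ S = 4σT⁴/(1−a).
S = 4·5.67×10⁻⁸·(457)⁴/0.600 = 16490 W/m².
Flux falls as S = L/(4πd²), so d = √(L/(4πS)) = √(4.94×10²⁸/(4π·16490)).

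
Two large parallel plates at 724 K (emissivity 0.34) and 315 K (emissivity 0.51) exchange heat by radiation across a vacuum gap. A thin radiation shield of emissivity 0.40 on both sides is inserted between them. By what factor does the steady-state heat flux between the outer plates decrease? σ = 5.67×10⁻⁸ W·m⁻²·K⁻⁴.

factor ≈ 2.03

Without shield: q₀ = σΔ(T⁴)/(1/ε₁+1/ε₂−1) with denominator 3.902.
With shield the two gaps are in series; the resistances add: (1/ε₁+1/ε_s−1)+(1/ε_s+1/ε₂−1) = 4.441+3.461 = 7.902.
Heat-flux ratio q₀/q = 7.902/3.902.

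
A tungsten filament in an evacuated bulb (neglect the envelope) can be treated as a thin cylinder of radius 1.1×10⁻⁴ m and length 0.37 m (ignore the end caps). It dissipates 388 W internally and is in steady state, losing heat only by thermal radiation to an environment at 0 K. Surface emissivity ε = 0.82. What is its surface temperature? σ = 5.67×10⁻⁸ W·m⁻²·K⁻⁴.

Steady state: internal power = radiated power, P = εσA T⁴.
Radiating area A = 2πrL = 2.557×10⁻⁴ m².
T⁴ = P/(εσA) = 388/(0.82·5.67×10⁻⁸·2.557×10⁻⁴) = 3.263×10¹³ K⁴.
T = (3.263×10¹³)^(1/4).

T ≈ 2390 K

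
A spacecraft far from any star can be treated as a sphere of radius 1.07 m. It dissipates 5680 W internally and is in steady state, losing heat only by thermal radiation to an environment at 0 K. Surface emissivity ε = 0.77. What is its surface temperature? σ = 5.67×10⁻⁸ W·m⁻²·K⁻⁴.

Steady state: internal power = radiated power, P = εσA T⁴.
Radiating area A = 4πr² = 14.39 m².
T⁴ = P/(εσA) = 5680/(0.77·5.67×10⁻⁸·14.39) = 9.043×10⁹ K⁴.
T = (9.043×10⁹)^(1/4).

T ≈ 308 K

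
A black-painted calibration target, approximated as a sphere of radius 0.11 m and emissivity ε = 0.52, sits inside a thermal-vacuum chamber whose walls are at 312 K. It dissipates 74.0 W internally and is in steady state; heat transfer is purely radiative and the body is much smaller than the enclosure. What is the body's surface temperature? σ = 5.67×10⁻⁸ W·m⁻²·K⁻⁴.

T ≈ 401 K

For a small grey body in a large enclosure, net radiated power = εσA(T⁴ − T_w⁴).
Steady state: P = εσA(T⁴ − T_w⁴) with A = 4πr² = 0.1521 m².
T⁴ = P/(εσA) + T_w⁴ = 74.0/(0.52·5.67×10⁻⁸·0.1521) + (312)⁴
    = 1.651×10¹⁰ + 9.476×10⁹ = 2.598×10¹⁰ K⁴.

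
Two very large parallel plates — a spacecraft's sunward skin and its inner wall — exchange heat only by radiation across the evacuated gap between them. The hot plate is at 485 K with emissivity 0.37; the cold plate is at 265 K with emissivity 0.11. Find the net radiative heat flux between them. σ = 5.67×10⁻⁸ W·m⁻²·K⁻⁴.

For two infinite grey parallel plates, q = σ(T₁⁴ − T₂⁴)/(1/ε₁ + 1/ε₂ − 1).
T₁⁴ − T₂⁴ = 5.533×10¹⁰ − 4.932×10⁹ = 5.040×10¹⁰ K⁴.
1/ε₁ + 1/ε₂ − 1 = 2.703 + 9.091 − 1 = 10.79.
q = 5.67×10⁻⁸ × 5.040×10¹⁰ / 10.79.

q ≈ 265 W/m²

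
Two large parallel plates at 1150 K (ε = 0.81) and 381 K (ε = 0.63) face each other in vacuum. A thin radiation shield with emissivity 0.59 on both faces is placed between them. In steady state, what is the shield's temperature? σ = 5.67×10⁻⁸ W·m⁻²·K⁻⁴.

T_s ≈ 989 K

In steady state the net flux on the hot side equals that on the cold side.
σ(T₁⁴−T_s⁴)/D₁ = σ(T_s⁴−T₂⁴)/D₂, with D₁ = 1/ε₁+1/ε_s−1 = 1.929, D₂ = 1/ε_s+1/ε₂−1 = 2.282.
Solve for T_s⁴: T_s⁴ = (D₂·T₁⁴ + D₁·T₂⁴)/(D₁+D₂) = 9.574×10¹¹ K⁴.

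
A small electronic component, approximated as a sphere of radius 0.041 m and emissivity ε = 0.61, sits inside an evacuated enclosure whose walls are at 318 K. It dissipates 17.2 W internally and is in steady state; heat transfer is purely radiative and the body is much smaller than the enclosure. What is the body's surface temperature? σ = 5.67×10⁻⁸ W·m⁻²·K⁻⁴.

T ≈ 429 K

For a small grey body in a large enclosure, net radiated power = εσA(T⁴ − T_w⁴).
Steady state: P = εσA(T⁴ − T_w⁴) with A = 4πr² = 0.02112 m².
T⁴ = P/(εσA) + T_w⁴ = 17.2/(0.61·5.67×10⁻⁸·0.02112) + (318)⁴
    = 2.354×10¹⁰ + 1.023×10¹⁰ = 3.377×10¹⁰ K⁴.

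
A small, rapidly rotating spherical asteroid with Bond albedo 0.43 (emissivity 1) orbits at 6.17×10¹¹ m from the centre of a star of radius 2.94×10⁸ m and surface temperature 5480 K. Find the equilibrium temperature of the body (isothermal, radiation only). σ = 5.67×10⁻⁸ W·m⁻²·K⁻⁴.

The star's surface emits σT_*⁴; at distance d the flux is S = σT_*⁴(R_*/d)².
S = 5.67×10⁻⁸·(5480)⁴·(2.94×10⁸/6.17×10¹¹)² = 11.61 W/m².
For an isothermal sphere T⁴ = (1−a)S/(4σ) = 2.918×10⁷ K⁴.

T ≈ 73.5 K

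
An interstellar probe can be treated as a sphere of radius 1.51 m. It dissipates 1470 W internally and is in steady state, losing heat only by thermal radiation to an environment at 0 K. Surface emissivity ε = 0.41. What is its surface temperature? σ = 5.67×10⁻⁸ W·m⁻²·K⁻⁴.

Steady state: internal power = radiated power, P = εσA T⁴.
Radiating area A = 4πr² = 28.65 m².
T⁴ = P/(εσA) = 1470/(0.41·5.67×10⁻⁸·28.65) = 2.207×10⁹ K⁴.
T = (2.207×10⁹)^(1/4).

T ≈ 217 K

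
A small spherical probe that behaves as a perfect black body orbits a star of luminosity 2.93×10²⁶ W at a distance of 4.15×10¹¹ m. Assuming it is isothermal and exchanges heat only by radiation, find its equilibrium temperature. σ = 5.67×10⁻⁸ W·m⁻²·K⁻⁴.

First find the stellar flux at distance d: S = L/(4πd²) = 2.93×10²⁶/(4π·(4.15×10¹¹)²) = 135.4 W/m².
For an isothermal sphere, absorbed (1−a)S·πr² = emitted σ·4πr²·T⁴, so T⁴ = (1−a)S/(4σ).
T⁴ = 1.00·135.4/(4·5.67×10⁻⁸) = 5.969×10⁸ K⁴.

T ≈ 156 K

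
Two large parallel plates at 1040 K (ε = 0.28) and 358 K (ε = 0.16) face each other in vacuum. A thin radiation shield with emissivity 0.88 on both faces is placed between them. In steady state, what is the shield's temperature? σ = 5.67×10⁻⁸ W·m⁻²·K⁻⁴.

In steady state the net flux on the hot side equals that on the cold side.
σ(T₁⁴−T_s⁴)/D₁ = σ(T_s⁴−T₂⁴)/D₂, with D₁ = 1/ε₁+1/ε_s−1 = 3.708, D₂ = 1/ε_s+1/ε₂−1 = 6.386.
Solve for T_s⁴: T_s⁴ = (D₂·T₁⁴ + D₁·T₂⁴)/(D₁+D₂) = 7.462×10¹¹ K⁴.

T_s ≈ 929 K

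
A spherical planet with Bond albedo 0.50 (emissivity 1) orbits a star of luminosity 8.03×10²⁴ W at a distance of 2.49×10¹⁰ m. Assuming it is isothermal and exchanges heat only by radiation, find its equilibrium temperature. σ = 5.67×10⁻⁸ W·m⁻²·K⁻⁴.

T ≈ 218 K

First find the stellar flux at distance d: S = L/(4πd²) = 8.03×10²⁴/(4π·(2.49×10¹⁰)²) = 1031 W/m².
For an isothermal sphere, absorbed (1−a)S·πr² = emitted σ·4πr²·T⁴, so T⁴ = (1−a)S/(4σ).
T⁴ = 0.500·1031/(4·5.67×10⁻⁸) = 2.272×10⁹ K⁴.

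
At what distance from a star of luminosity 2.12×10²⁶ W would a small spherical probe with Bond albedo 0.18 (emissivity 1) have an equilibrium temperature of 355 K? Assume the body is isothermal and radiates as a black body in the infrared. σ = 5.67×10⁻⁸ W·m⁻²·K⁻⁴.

For an isothermal black-emitting sphere, (1−a)S·πr² = σ·4πr²·T⁴ ⇒ S = 4σT⁴/(1−a).
S = 4·5.67×10⁻⁸·(355)⁴/0.820 = 4393 W/m².
Flux falls as S = L/(4πd²), so d = √(L/(4πS)) = √(2.12×10²⁶/(4π·4393)).

d ≈ 6.20×10¹⁰ m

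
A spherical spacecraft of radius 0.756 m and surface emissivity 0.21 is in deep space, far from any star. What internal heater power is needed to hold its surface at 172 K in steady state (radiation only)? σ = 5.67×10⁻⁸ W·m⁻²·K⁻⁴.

P ≈ 74.8 W

P = εσ·4πr²·T⁴.
4πr² = 7.182 m²; T⁴ = 8.752×10⁸ K⁴.
P = 0.21·5.67×10⁻⁸·7.182·8.752×10⁸.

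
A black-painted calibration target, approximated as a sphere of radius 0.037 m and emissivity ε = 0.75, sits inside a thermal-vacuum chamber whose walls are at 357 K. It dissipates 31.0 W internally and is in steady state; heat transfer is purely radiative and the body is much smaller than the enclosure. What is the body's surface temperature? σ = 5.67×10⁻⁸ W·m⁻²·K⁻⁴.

For a small grey body in a large enclosure, net radiated power = εσA(T⁴ − T_w⁴).
Steady state: P = εσA(T⁴ − T_w⁴) with A = 4πr² = 0.01720 m².
T⁴ = P/(εσA) + T_w⁴ = 31.0/(0.75·5.67×10⁻⁸·0.01720) + (357)⁴
    = 4.237×10¹⁰ + 1.624×10¹⁰ = 5.862×10¹⁰ K⁴.

T ≈ 492 K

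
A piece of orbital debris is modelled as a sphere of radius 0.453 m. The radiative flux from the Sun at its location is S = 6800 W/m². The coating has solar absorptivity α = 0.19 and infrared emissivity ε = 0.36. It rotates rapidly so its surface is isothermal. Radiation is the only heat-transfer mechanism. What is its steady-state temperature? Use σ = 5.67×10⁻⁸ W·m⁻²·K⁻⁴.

T ≈ 355 K

At equilibrium, absorbed power = emitted power.
Absorbing cross-section = πr² = 0.6447 m²; emitting surface = 4πr² = 2.579 m² (ratio 4).
αS·A_cross = εσ·A_surf·T⁴  ⇒  T⁴ = αS/(ε·4σ).
T⁴ = 0.190·6800/(0.36·4·5.67×10⁻⁸) = 1.582×10¹⁰ K⁴.
T = (1.582×10¹⁰)^(1/4).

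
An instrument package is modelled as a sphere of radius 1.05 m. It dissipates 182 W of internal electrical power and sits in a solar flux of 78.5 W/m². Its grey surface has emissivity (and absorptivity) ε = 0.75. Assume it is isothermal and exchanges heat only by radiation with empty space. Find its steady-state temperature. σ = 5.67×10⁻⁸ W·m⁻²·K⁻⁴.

At steady state, absorbed solar power + internal power = radiated power.
Absorbed: α·S·A_cross = 0.75·78.5·3.464 = 203.9 W (cross-section πr²).
Total input = 203.9 + 182 = 385.9 W.
Radiated: εσ·A_surf·T⁴ with A_surf = 4πr² = 13.85 m².
T⁴ = 385.9/(0.75·5.67×10⁻⁸·13.85) = 6.550×10⁸ K⁴.

T ≈ 160 K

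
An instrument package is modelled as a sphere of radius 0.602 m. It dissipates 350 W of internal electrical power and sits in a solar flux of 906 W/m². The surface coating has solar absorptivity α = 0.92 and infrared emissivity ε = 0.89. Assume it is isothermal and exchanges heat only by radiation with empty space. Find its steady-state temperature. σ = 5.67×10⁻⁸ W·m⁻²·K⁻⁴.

T ≈ 274 K

At steady state, absorbed solar power + internal power = radiated power.
Absorbed: α·S·A_cross = 0.92·906·1.139 = 949.0 W (cross-section πr²).
Total input = 949.0 + 350 = 1299 W.
Radiated: εσ·A_surf·T⁴ with A_surf = 4πr² = 4.554 m².
T⁴ = 1299/(0.89·5.67×10⁻⁸·4.554) = 5.652×10⁹ K⁴.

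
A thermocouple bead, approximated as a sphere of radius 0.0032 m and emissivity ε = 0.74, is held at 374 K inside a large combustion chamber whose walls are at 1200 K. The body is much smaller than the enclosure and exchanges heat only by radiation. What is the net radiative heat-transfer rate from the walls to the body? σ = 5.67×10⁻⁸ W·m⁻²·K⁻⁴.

P_net ≈ 11.1 W

For a small grey body in a large enclosure: P_net = εσA(T_body⁴ − T_wall⁴).
A = 4πr² = 1.287×10⁻⁴ m²; T_body⁴ − T_wall⁴ = 1.957×10¹⁰ − 2.074×10¹² = -2.054×10¹² K⁴.
|P_net| = 0.74·5.67×10⁻⁸·1.287×10⁻⁴·2.054×10¹².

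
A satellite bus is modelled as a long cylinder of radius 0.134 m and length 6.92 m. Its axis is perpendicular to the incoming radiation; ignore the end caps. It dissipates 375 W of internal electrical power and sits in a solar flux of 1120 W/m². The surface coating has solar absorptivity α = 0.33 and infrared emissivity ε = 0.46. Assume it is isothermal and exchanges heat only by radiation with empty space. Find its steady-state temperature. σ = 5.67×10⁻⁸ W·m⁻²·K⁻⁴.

At steady state, absorbed solar power + internal power = radiated power.
Absorbed: α·S·A_cross = 0.33·1120·1.855 = 685.4 W (cross-section 2rL).
Total input = 685.4 + 375 = 1060 W.
Radiated: εσ·A_surf·T⁴ with A_surf = 2πrL = 5.826 m².
T⁴ = 1060/(0.46·5.67×10⁻⁸·5.826) = 6.978×10⁹ K⁴.

T ≈ 289 K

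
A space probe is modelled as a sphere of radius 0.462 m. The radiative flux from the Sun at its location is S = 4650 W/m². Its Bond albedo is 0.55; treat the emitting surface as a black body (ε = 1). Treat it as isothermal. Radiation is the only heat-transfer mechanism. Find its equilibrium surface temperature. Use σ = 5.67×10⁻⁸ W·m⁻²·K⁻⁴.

At equilibrium, absorbed power = emitted power.
Absorbing cross-section = πr² = 0.6706 m²; emitting surface = 4πr² = 2.682 m² (ratio 4).
(1−a)S·A_cross = εσ·A_surf·T⁴  ⇒  T⁴ = (1−a)S/(4σ).
T⁴ = 0.450·4650/(4·5.67×10⁻⁸) = 9.226×10⁹ K⁴.
T = (9.226×10⁹)^(1/4).

T ≈ 310 K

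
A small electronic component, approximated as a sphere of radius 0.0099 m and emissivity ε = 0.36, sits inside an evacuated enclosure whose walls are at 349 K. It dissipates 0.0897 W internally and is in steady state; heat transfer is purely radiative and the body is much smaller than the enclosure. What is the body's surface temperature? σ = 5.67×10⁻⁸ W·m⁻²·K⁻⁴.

T ≈ 368 K

For a small grey body in a large enclosure, net radiated power = εσA(T⁴ − T_w⁴).
Steady state: P = εσA(T⁴ − T_w⁴) with A = 4πr² = 0.001232 m².
T⁴ = P/(εσA) + T_w⁴ = 0.0897/(0.36·5.67×10⁻⁸·0.001232) + (349)⁴
    = 3.568×10⁹ + 1.484×10¹⁰ = 1.840×10¹⁰ K⁴.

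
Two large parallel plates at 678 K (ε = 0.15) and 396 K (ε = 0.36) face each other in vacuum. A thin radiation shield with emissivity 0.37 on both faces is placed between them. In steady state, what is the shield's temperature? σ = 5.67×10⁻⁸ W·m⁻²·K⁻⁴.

T_s ≈ 547 K

In steady state the net flux on the hot side equals that on the cold side.
σ(T₁⁴−T_s⁴)/D₁ = σ(T_s⁴−T₂⁴)/D₂, with D₁ = 1/ε₁+1/ε_s−1 = 8.369, D₂ = 1/ε_s+1/ε₂−1 = 4.480.
Solve for T_s⁴: T_s⁴ = (D₂·T₁⁴ + D₁·T₂⁴)/(D₁+D₂) = 8.970×10¹⁰ K⁴.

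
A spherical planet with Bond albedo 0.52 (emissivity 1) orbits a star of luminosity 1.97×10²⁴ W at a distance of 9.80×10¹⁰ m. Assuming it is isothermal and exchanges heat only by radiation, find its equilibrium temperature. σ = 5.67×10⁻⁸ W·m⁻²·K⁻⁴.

T ≈ 76.7 K

First find the stellar flux at distance d: S = L/(4πd²) = 1.97×10²⁴/(4π·(9.80×10¹⁰)²) = 16.32 W/m².
For an isothermal sphere, absorbed (1−a)S·πr² = emitted σ·4πr²·T⁴, so T⁴ = (1−a)S/(4σ).
T⁴ = 0.480·16.32/(4·5.67×10⁻⁸) = 3.455×10⁷ K⁴.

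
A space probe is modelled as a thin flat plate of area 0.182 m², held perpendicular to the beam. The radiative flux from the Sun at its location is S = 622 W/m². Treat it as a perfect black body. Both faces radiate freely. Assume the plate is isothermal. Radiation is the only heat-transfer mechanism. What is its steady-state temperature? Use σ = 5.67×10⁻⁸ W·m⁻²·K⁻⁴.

T ≈ 272 K

At equilibrium, absorbed power = emitted power.
Absorbing cross-section = A = 0.1820 m²; emitting surface = 2A = 0.3640 m² (ratio 2).
S·A_cross = εσ·A_surf·T⁴  ⇒  T⁴ = S/(2σ).
T⁴ = 1.00·622/(2·5.67×10⁻⁸) = 5.485×10⁹ K⁴.
T = (5.485×10⁹)^(1/4).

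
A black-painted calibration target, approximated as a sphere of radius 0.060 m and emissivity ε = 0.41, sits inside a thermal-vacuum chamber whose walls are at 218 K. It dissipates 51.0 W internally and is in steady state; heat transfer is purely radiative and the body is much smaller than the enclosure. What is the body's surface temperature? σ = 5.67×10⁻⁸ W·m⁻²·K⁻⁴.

For a small grey body in a large enclosure, net radiated power = εσA(T⁴ − T_w⁴).
Steady state: P = εσA(T⁴ − T_w⁴) with A = 4πr² = 0.04524 m².
T⁴ = P/(εσA) + T_w⁴ = 51.0/(0.41·5.67×10⁻⁸·0.04524) + (218)⁴
    = 4.849×10¹⁰ + 2.259×10⁹ = 5.075×10¹⁰ K⁴.

T ≈ 475 K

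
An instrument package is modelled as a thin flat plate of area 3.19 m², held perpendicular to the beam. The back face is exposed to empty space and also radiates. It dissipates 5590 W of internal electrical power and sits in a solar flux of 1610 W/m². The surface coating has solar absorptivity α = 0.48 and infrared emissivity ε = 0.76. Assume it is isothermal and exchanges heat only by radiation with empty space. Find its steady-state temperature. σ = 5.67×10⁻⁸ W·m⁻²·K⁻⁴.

At steady state, absorbed solar power + internal power = radiated power.
Absorbed: α·S·A_cross = 0.48·1610·3.190 = 2465 W (cross-section A).
Total input = 2465 + 5590 = 8055 W.
Radiated: εσ·A_surf·T⁴ with A_surf = 2A = 6.380 m².
T⁴ = 8055/(0.76·5.67×10⁻⁸·6.380) = 2.930×10¹⁰ K⁴.

T ≈ 414 K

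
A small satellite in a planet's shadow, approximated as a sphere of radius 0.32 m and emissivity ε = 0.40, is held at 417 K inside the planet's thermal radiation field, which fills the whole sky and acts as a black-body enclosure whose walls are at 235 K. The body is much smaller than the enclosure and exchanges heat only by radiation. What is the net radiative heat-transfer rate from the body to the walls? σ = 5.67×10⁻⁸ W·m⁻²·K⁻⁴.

P_net ≈ 793 W

For a small grey body in a large enclosure: P_net = εσA(T_body⁴ − T_wall⁴).
A = 4πr² = 1.287 m²; T_body⁴ − T_wall⁴ = 3.024×10¹⁰ − 3.050×10⁹ = 2.719×10¹⁰ K⁴.
|P_net| = 0.40·5.67×10⁻⁸·1.287·2.719×10¹⁰.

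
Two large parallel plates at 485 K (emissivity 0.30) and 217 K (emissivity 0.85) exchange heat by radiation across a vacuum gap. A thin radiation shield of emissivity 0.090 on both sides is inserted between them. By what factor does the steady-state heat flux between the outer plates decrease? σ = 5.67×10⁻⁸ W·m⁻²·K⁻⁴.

factor ≈ 7.05

Without shield: q₀ = σΔ(T⁴)/(1/ε₁+1/ε₂−1) with denominator 3.510.
With shield the two gaps are in series; the resistances add: (1/ε₁+1/ε_s−1)+(1/ε_s+1/ε₂−1) = 13.44+11.29 = 24.73.
Heat-flux ratio q₀/q = 24.73/3.510.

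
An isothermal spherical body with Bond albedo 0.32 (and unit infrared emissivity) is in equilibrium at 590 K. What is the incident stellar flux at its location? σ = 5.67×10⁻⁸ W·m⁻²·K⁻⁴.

S ≈ 40400 W/m²

(1−a)S·πr² = σ·4πr²·T⁴ ⇒ S = 4σT⁴/(1−a).
S = 4·5.67×10⁻⁸·1.212×10¹¹/0.680.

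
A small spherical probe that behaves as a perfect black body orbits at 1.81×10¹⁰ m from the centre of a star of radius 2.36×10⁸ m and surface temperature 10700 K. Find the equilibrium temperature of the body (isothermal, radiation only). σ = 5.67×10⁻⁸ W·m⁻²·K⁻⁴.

The star's surface emits σT_*⁴; at distance d the flux is S = σT_*⁴(R_*/d)².
S = 5.67×10⁻⁸·(10700)⁴·(2.36×10⁸/1.81×10¹⁰)² = 1.264×10⁵ W/m².
For an isothermal sphere T⁴ = (1−a)S/(4σ) = 5.571×10¹¹ K⁴.

T ≈ 864 K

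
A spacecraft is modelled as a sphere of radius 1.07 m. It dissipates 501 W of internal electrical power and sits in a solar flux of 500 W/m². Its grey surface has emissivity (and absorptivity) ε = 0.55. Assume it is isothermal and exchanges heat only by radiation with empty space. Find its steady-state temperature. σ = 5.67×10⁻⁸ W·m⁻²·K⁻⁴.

T ≈ 240 K

At steady state, absorbed solar power + internal power = radiated power.
Absorbed: α·S·A_cross = 0.55·500·3.597 = 989.1 W (cross-section πr²).
Total input = 989.1 + 501 = 1490 W.
Radiated: εσ·A_surf·T⁴ with A_surf = 4πr² = 14.39 m².
T⁴ = 1490/(0.55·5.67×10⁻⁸·14.39) = 3.321×10⁹ K⁴.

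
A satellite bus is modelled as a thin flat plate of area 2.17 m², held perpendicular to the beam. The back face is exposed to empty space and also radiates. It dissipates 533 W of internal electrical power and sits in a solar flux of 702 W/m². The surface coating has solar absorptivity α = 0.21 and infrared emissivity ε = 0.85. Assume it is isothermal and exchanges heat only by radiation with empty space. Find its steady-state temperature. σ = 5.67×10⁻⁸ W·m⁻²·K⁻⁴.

At steady state, absorbed solar power + internal power = radiated power.
Absorbed: α·S·A_cross = 0.21·702·2.170 = 319.9 W (cross-section A).
Total input = 319.9 + 533 = 852.9 W.
Radiated: εσ·A_surf·T⁴ with A_surf = 2A = 4.340 m².
T⁴ = 852.9/(0.85·5.67×10⁻⁸·4.340) = 4.078×10⁹ K⁴.

T ≈ 253 K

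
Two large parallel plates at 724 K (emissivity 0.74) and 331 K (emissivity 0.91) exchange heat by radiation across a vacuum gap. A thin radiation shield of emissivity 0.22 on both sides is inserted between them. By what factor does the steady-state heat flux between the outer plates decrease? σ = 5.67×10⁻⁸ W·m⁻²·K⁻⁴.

Without shield: q₀ = σΔ(T⁴)/(1/ε₁+1/ε₂−1) with denominator 1.450.
With shield the two gaps are in series; the resistances add: (1/ε₁+1/ε_s−1)+(1/ε_s+1/ε₂−1) = 4.897+4.644 = 9.541.
Heat-flux ratio q₀/q = 9.541/1.450.

factor ≈ 6.58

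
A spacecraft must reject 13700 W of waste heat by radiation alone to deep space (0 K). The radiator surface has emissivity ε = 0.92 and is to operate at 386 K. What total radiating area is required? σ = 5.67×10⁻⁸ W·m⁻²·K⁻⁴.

P = εσA T⁴ ⇒ A = P/(εσT⁴).
T⁴ = 2.220×10¹⁰ K⁴.
A = 13700/(0.92 × 5.67×10⁻⁸ × 2.220×10¹⁰).

A ≈ 11.8 m²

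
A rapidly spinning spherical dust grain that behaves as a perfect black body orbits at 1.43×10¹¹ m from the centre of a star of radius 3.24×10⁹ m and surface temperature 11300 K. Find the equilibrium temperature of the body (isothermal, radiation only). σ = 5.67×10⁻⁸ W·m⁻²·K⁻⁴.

T ≈ 1200 K

The star's surface emits σT_*⁴; at distance d the flux is S = σT_*⁴(R_*/d)².
S = 5.67×10⁻⁸·(11300)⁴·(3.24×10⁹/1.43×10¹¹)² = 4.746×10⁵ W/m².
For an isothermal sphere T⁴ = (1−a)S/(4σ) = 2.093×10¹² K⁴.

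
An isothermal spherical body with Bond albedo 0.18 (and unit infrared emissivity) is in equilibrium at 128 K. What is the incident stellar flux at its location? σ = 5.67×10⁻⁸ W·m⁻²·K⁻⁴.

(1−a)S·πr² = σ·4πr²·T⁴ ⇒ S = 4σT⁴/(1−a).
S = 4·5.67×10⁻⁸·2.684×10⁸/0.820.

S ≈ 74.2 W/m²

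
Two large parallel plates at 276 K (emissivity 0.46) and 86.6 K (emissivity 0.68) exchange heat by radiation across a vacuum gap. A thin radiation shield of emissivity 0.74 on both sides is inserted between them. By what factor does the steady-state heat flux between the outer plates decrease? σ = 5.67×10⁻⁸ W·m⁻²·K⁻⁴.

factor ≈ 1.64

Without shield: q₀ = σΔ(T⁴)/(1/ε₁+1/ε₂−1) with denominator 2.645.
With shield the two gaps are in series; the resistances add: (1/ε₁+1/ε_s−1)+(1/ε_s+1/ε₂−1) = 2.525+1.822 = 4.347.
Heat-flux ratio q₀/q = 4.347/2.645.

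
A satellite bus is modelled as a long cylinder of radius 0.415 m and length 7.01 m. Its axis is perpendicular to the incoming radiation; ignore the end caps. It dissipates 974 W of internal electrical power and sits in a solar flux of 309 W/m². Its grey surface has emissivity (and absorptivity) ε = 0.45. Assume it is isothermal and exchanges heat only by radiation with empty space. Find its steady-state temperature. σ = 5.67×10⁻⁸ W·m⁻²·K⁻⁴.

At steady state, absorbed solar power + internal power = radiated power.
Absorbed: α·S·A_cross = 0.45·309·5.818 = 809.0 W (cross-section 2rL).
Total input = 809.0 + 974 = 1783 W.
Radiated: εσ·A_surf·T⁴ with A_surf = 2πrL = 18.28 m².
T⁴ = 1783/(0.45·5.67×10⁻⁸·18.28) = 3.823×10⁹ K⁴.

T ≈ 249 K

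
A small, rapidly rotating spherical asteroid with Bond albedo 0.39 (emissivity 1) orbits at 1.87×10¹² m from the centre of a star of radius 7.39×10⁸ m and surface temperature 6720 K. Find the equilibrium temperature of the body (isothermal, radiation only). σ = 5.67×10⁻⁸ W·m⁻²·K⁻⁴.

T ≈ 83.5 K

The star's surface emits σT_*⁴; at distance d the flux is S = σT_*⁴(R_*/d)².
S = 5.67×10⁻⁸·(6720)⁴·(7.39×10⁸/1.87×10¹²)² = 18.06 W/m².
For an isothermal sphere T⁴ = (1−a)S/(4σ) = 4.857×10⁷ K⁴.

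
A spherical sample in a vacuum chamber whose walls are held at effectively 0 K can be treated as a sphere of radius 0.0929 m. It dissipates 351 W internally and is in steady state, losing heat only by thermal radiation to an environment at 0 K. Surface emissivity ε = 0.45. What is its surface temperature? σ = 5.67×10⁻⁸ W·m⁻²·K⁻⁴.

Steady state: internal power = radiated power, P = εσA T⁴.
Radiating area A = 4πr² = 0.1085 m².
T⁴ = P/(εσA) = 351/(0.45·5.67×10⁻⁸·0.1085) = 1.268×10¹¹ K⁴.
T = (1.268×10¹¹)^(1/4).

T ≈ 597 K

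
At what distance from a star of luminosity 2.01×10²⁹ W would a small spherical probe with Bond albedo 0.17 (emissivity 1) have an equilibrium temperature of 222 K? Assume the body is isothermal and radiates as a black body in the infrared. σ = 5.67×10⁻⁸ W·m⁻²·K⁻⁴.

For an isothermal black-emitting sphere, (1−a)S·πr² = σ·4πr²·T⁴ ⇒ S = 4σT⁴/(1−a).
S = 4·5.67×10⁻⁸·(222)⁴/0.830 = 663.7 W/m².
Flux falls as S = L/(4πd²), so d = √(L/(4πS)) = √(2.01×10²⁹/(4π·663.7)).

d ≈ 4.91×10¹² m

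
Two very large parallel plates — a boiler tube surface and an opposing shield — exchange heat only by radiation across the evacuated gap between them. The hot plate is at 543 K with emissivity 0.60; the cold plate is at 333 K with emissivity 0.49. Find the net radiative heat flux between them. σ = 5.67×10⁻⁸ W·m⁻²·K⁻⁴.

For two infinite grey parallel plates, q = σ(T₁⁴ − T₂⁴)/(1/ε₁ + 1/ε₂ − 1).
T₁⁴ − T₂⁴ = 8.694×10¹⁰ − 1.230×10¹⁰ = 7.464×10¹⁰ K⁴.
1/ε₁ + 1/ε₂ − 1 = 1.667 + 2.041 − 1 = 2.707.
q = 5.67×10⁻⁸ × 7.464×10¹⁰ / 2.707.

q ≈ 1560 W/m²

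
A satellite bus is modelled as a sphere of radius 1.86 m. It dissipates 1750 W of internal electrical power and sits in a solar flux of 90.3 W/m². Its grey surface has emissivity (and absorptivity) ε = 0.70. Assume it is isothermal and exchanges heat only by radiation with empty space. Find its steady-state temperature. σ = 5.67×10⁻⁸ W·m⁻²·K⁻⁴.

At steady state, absorbed solar power + internal power = radiated power.
Absorbed: α·S·A_cross = 0.70·90.3·10.87 = 687.0 W (cross-section πr²).
Total input = 687.0 + 1750 = 2437 W.
Radiated: εσ·A_surf·T⁴ with A_surf = 4πr² = 43.47 m².
T⁴ = 2437/(0.70·5.67×10⁻⁸·43.47) = 1.412×10⁹ K⁴.

T ≈ 194 K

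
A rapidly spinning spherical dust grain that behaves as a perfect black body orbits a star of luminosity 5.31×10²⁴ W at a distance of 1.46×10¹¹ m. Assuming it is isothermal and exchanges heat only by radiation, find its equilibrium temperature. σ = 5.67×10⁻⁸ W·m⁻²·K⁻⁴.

First find the stellar flux at distance d: S = L/(4πd²) = 5.31×10²⁴/(4π·(1.46×10¹¹)²) = 19.82 W/m².
For an isothermal sphere, absorbed (1−a)S·πr² = emitted σ·4πr²·T⁴, so T⁴ = (1−a)S/(4σ).
T⁴ = 1.00·19.82/(4·5.67×10⁻⁸) = 8.740×10⁷ K⁴.

T ≈ 96.7 K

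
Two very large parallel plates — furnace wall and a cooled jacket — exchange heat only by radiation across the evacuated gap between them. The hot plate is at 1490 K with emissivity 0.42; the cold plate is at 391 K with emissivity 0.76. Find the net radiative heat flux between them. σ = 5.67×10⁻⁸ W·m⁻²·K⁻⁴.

For two infinite grey parallel plates, q = σ(T₁⁴ − T₂⁴)/(1/ε₁ + 1/ε₂ − 1).
T₁⁴ − T₂⁴ = 4.929×10¹² − 2.337×10¹⁰ = 4.905×10¹² K⁴.
1/ε₁ + 1/ε₂ − 1 = 2.381 + 1.316 − 1 = 2.697.
q = 5.67×10⁻⁸ × 4.905×10¹² / 2.697.

q ≈ 1.03×10⁵ W/m²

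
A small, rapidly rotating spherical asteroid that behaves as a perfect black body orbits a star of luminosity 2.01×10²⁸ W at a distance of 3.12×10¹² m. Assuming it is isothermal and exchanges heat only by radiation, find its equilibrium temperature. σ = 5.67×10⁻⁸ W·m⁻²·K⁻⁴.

T ≈ 164 K

First find the stellar flux at distance d: S = L/(4πd²) = 2.01×10²⁸/(4π·(3.12×10¹²)²) = 164.3 W/m².
For an isothermal sphere, absorbed (1−a)S·πr² = emitted σ·4πr²·T⁴, so T⁴ = (1−a)S/(4σ).
T⁴ = 1.00·164.3/(4·5.67×10⁻⁸) = 7.245×10⁸ K⁴.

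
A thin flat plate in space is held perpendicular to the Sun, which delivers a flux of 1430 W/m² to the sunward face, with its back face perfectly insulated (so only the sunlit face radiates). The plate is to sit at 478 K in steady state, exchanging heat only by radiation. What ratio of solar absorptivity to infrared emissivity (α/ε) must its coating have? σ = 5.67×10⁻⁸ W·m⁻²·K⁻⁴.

Balance: αS·A = εσ·1A·T⁴ ⇒ α/ε = σT⁴/S.
α/ε = 5.67×10⁻⁸·(478)⁴/1430 = 5.67×10⁻⁸·5.220×10¹⁰/1430.

α/ε ≈ 2.07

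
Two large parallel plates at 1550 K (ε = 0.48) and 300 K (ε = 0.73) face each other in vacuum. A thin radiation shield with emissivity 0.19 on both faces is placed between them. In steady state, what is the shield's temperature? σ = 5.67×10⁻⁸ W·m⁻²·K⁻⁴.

In steady state the net flux on the hot side equals that on the cold side.
σ(T₁⁴−T_s⁴)/D₁ = σ(T_s⁴−T₂⁴)/D₂, with D₁ = 1/ε₁+1/ε_s−1 = 6.346, D₂ = 1/ε_s+1/ε₂−1 = 5.633.
Solve for T_s⁴: T_s⁴ = (D₂·T₁⁴ + D₁·T₂⁴)/(D₁+D₂) = 2.718×10¹² K⁴.

T_s ≈ 1280 K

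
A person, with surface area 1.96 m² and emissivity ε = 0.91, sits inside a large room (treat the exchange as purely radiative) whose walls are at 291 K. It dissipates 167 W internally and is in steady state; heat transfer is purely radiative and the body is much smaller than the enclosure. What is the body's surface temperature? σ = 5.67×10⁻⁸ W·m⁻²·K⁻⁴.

T ≈ 306 K

For a small grey body in a large enclosure, net radiated power = εσA(T⁴ − T_w⁴).
Steady state: P = εσA(T⁴ − T_w⁴) with A = 1.96 m².
T⁴ = P/(εσA) + T_w⁴ = 167/(0.91·5.67×10⁻⁸·1.960) + (291)⁴
    = 1.651×10⁹ + 7.171×10⁹ = 8.822×10⁹ K⁴.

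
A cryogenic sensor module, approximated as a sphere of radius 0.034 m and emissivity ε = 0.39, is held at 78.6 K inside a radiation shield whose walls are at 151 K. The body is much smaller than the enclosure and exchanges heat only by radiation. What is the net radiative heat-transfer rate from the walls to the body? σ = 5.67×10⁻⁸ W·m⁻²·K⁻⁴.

P_net ≈ 0.155 W

For a small grey body in a large enclosure: P_net = εσA(T_body⁴ − T_wall⁴).
A = 4πr² = 0.01453 m²; T_body⁴ − T_wall⁴ = 3.817×10⁷ − 5.199×10⁸ = -4.817×10⁸ K⁴.
|P_net| = 0.39·5.67×10⁻⁸·0.01453·4.817×10⁸.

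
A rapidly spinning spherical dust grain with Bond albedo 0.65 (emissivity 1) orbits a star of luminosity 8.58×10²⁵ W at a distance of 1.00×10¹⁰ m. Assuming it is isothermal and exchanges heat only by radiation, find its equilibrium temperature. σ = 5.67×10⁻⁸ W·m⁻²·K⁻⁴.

T ≈ 570 K

First find the stellar flux at distance d: S = L/(4πd²) = 8.58×10²⁵/(4π·(1.00×10¹⁰)²) = 68280 W/m².
For an isothermal sphere, absorbed (1−a)S·πr² = emitted σ·4πr²·T⁴, so T⁴ = (1−a)S/(4σ).
T⁴ = 0.350·68280/(4·5.67×10⁻⁸) = 1.054×10¹¹ K⁴.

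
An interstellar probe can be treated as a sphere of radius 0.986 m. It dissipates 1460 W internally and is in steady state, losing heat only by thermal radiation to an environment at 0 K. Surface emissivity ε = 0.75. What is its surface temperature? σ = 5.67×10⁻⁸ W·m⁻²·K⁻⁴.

T ≈ 230 K

Steady state: internal power = radiated power, P = εσA T⁴.
Radiating area A = 4πr² = 12.22 m².
T⁴ = P/(εσA) = 1460/(0.75·5.67×10⁻⁸·12.22) = 2.810×10⁹ K⁴.
T = (2.810×10⁹)^(1/4).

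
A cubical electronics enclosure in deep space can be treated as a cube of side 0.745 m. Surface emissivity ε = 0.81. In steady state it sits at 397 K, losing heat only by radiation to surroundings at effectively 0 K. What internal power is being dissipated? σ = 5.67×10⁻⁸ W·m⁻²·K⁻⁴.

Steady state: P = εσA T⁴.
A = 6L² = 3.330 m²; T⁴ = (397)⁴ = 2.484×10¹⁰ K⁴.
P = 0.81 × 5.67×10⁻⁸ × 3.330 × 2.484×10¹⁰.

P ≈ 3800 W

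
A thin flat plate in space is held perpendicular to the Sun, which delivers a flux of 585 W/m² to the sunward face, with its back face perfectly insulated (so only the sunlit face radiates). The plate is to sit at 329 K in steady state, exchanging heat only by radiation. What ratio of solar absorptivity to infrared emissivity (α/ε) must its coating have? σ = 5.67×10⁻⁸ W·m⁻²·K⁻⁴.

α/ε ≈ 1.14

Balance: αS·A = εσ·1A·T⁴ ⇒ α/ε = σT⁴/S.
α/ε = 5.67×10⁻⁸·(329)⁴/585 = 5.67×10⁻⁸·1.172×10¹⁰/585.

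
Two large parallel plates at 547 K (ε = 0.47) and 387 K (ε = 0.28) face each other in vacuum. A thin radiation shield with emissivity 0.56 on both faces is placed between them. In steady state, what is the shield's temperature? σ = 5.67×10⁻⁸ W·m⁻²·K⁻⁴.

T_s ≈ 500 K

In steady state the net flux on the hot side equals that on the cold side.
σ(T₁⁴−T_s⁴)/D₁ = σ(T_s⁴−T₂⁴)/D₂, with D₁ = 1/ε₁+1/ε_s−1 = 2.913, D₂ = 1/ε_s+1/ε₂−1 = 4.357.
Solve for T_s⁴: T_s⁴ = (D₂·T₁⁴ + D₁·T₂⁴)/(D₁+D₂) = 6.264×10¹⁰ K⁴.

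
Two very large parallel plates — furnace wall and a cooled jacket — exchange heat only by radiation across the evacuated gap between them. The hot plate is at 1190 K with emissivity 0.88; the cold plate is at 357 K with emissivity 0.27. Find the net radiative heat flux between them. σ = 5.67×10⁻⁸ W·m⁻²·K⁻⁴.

For two infinite grey parallel plates, q = σ(T₁⁴ − T₂⁴)/(1/ε₁ + 1/ε₂ − 1).
T₁⁴ − T₂⁴ = 2.005×10¹² − 1.624×10¹⁰ = 1.989×10¹² K⁴.
1/ε₁ + 1/ε₂ − 1 = 1.136 + 3.704 − 1 = 3.840.
q = 5.67×10⁻⁸ × 1.989×10¹² / 3.840.

q ≈ 29400 W/m²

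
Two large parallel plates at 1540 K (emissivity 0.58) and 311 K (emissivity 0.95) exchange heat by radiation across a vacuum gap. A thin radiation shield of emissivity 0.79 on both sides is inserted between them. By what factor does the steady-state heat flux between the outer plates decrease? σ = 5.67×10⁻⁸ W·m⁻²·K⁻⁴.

Without shield: q₀ = σΔ(T⁴)/(1/ε₁+1/ε₂−1) with denominator 1.777.
With shield the two gaps are in series; the resistances add: (1/ε₁+1/ε_s−1)+(1/ε_s+1/ε₂−1) = 1.990+1.318 = 3.308.
Heat-flux ratio q₀/q = 3.308/1.777.

factor ≈ 1.86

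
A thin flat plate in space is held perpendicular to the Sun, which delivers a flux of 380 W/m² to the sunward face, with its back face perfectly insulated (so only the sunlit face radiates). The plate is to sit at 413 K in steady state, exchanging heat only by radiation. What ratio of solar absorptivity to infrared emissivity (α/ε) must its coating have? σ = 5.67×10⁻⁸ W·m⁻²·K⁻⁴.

Balance: αS·A = εσ·1A·T⁴ ⇒ α/ε = σT⁴/S.
α/ε = 5.67×10⁻⁸·(413)⁴/380 = 5.67×10⁻⁸·2.909×10¹⁰/380.

α/ε ≈ 4.34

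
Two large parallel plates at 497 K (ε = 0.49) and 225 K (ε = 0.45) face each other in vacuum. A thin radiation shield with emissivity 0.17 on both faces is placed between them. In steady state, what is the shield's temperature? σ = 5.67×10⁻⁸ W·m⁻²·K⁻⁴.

In steady state the net flux on the hot side equals that on the cold side.
σ(T₁⁴−T_s⁴)/D₁ = σ(T_s⁴−T₂⁴)/D₂, with D₁ = 1/ε₁+1/ε_s−1 = 6.923, D₂ = 1/ε_s+1/ε₂−1 = 7.105.
Solve for T_s⁴: T_s⁴ = (D₂·T₁⁴ + D₁·T₂⁴)/(D₁+D₂) = 3.217×10¹⁰ K⁴.

T_s ≈ 423 K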